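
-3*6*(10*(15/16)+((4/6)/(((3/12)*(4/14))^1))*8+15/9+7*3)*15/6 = -38415/8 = -4801.88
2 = 2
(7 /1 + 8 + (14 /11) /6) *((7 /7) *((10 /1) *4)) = 20080 /33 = 608.48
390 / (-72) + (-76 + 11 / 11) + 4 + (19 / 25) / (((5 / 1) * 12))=-19101 / 250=-76.40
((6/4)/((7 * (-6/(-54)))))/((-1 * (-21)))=9/98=0.09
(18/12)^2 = 9/4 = 2.25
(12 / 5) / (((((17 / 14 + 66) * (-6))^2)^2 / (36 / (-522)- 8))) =-249704 / 341073321592035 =-0.00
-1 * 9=-9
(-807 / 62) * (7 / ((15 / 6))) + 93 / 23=-115512 / 3565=-32.40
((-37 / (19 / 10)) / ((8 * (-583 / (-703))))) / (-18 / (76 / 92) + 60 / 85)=442187 / 3176184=0.14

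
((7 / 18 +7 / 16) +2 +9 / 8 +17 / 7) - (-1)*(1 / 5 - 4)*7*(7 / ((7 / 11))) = -1442549 / 5040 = -286.22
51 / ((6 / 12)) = 102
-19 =-19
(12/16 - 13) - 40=-209/4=-52.25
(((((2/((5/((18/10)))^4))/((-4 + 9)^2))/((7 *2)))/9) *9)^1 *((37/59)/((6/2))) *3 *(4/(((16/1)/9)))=2184813/16132812500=0.00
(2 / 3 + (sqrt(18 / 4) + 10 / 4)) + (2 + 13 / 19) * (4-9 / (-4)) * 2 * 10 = 3 * sqrt(2) / 2 + 38611 / 114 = 340.81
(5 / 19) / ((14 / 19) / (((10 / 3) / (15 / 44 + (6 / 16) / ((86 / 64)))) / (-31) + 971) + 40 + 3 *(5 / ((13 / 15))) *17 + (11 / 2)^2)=5507137948 / 7627550210437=0.00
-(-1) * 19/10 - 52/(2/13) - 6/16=-336.48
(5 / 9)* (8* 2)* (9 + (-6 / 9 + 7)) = 3680 / 27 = 136.30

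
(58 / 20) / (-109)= -29 / 1090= -0.03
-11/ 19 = -0.58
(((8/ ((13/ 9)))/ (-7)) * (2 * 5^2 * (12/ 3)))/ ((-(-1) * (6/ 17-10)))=61200/ 3731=16.40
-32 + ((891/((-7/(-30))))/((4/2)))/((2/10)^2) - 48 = 333565/7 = 47652.14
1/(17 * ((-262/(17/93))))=-1/24366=-0.00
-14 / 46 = -7 / 23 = -0.30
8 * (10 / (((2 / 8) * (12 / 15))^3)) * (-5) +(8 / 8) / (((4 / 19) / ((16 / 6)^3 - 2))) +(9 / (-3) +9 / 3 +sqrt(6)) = -2695649 / 54 +sqrt(6) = -49916.98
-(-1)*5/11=5/11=0.45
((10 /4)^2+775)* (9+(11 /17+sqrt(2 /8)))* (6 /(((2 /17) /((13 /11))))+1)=363328125 /748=485732.79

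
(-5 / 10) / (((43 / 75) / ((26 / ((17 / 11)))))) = -10725 / 731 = -14.67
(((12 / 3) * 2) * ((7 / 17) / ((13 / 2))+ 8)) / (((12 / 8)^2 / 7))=44352 / 221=200.69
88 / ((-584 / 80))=-880 / 73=-12.05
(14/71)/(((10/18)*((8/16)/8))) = 2016/355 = 5.68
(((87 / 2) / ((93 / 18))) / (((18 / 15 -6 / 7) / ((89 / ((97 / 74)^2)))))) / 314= 371005845 / 91587206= 4.05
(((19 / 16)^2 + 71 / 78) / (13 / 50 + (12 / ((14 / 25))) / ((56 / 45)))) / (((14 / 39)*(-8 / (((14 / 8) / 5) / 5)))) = -1135183 / 350818304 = -0.00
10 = 10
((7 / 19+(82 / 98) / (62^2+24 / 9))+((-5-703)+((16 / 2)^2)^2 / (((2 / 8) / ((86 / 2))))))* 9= 68053420327653 / 10743740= 6334239.32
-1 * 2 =-2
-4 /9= -0.44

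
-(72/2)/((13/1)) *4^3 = -2304/13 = -177.23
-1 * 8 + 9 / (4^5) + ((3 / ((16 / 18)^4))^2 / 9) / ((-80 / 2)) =-5405857601 / 671088640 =-8.06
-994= -994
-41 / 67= -0.61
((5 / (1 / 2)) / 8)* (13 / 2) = 65 / 8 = 8.12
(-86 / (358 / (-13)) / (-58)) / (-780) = 43 / 622920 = 0.00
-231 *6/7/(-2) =99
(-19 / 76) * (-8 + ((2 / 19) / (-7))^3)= 4705276 / 2352637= 2.00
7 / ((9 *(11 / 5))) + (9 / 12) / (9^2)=0.36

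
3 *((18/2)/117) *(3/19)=9/247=0.04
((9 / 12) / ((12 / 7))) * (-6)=-21 / 8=-2.62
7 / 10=0.70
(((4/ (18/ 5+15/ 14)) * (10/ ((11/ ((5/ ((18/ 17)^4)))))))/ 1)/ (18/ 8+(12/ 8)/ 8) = 1169294000/ 920396763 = 1.27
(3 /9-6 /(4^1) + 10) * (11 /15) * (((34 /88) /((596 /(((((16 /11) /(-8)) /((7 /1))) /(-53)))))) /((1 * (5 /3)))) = 17 /13767600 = 0.00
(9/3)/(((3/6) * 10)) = 3/5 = 0.60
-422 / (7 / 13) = -5486 / 7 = -783.71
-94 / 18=-47 / 9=-5.22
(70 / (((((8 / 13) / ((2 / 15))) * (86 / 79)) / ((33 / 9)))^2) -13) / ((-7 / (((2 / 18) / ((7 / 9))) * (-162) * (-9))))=-5236523487 / 7248080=-722.47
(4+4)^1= 8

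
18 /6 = 3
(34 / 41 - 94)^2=14592400 / 1681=8680.79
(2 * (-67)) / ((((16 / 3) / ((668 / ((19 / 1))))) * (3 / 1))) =-11189 / 38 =-294.45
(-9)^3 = -729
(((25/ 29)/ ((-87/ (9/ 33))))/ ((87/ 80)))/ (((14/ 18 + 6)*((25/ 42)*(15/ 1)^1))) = -672/ 16365019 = -0.00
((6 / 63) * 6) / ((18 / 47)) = 94 / 63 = 1.49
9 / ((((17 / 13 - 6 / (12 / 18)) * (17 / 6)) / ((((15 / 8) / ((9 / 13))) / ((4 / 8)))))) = -1521 / 680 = -2.24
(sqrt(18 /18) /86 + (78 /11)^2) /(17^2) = 30785 /176902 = 0.17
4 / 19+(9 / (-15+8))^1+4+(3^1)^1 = 788 / 133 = 5.92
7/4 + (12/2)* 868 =20839/4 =5209.75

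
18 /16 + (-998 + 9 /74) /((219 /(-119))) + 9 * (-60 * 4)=-104797645 /64824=-1616.65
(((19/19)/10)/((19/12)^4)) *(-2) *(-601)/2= 6231168/651605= 9.56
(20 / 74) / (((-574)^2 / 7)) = 5 / 870758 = 0.00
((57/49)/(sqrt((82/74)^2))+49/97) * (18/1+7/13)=73026374/2533349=28.83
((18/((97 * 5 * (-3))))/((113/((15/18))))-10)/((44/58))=-3178719/241142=-13.18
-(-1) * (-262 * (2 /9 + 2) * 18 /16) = -655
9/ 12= 3/ 4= 0.75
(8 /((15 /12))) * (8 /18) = 128 /45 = 2.84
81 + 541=622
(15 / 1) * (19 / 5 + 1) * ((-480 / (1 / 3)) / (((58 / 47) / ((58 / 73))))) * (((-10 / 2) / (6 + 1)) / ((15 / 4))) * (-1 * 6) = -38983680 / 511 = -76289.00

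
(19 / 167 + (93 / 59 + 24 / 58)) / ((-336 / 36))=-450858 / 2000159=-0.23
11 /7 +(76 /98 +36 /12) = 262 /49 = 5.35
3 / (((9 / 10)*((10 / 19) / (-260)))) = -4940 / 3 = -1646.67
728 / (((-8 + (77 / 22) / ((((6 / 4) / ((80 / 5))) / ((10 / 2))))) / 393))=1601.33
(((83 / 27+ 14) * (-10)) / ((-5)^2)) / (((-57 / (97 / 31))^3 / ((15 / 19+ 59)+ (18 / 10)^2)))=25193204625134 / 353783054014875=0.07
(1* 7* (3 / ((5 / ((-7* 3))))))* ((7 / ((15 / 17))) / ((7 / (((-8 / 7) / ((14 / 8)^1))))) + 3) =-4983 / 25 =-199.32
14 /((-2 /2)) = -14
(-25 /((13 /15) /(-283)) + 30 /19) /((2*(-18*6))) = -74695 /1976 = -37.80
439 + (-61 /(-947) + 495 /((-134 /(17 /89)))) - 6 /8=9884639595 /22587844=437.61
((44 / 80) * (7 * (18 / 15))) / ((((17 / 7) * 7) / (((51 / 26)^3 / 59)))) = 1802493 / 51849200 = 0.03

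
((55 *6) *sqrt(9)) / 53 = 990 / 53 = 18.68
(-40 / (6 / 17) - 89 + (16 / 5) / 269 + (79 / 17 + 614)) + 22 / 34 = 28602241 / 68595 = 416.97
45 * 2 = 90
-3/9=-1/3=-0.33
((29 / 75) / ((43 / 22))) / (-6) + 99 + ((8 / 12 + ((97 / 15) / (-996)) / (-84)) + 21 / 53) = 1430455910899 / 14300269200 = 100.03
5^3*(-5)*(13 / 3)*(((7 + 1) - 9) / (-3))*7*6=-113750 / 3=-37916.67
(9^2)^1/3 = 27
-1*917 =-917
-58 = -58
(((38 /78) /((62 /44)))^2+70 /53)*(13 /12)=55789021 /35754966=1.56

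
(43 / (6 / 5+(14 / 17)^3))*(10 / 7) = 5281475 / 151193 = 34.93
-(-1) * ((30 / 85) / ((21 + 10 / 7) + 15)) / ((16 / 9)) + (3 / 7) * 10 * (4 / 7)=2.45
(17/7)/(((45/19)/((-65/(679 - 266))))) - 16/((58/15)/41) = -128135251/754551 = -169.82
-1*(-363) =363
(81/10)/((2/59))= 4779/20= 238.95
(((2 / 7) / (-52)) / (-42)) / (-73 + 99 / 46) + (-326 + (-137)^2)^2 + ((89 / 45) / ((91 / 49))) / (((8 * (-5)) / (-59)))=1271040627118935787 / 3736769400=340144250.57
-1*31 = -31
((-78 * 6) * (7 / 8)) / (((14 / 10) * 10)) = -117 / 4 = -29.25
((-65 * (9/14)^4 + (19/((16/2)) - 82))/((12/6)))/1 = -3485339/76832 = -45.36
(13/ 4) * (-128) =-416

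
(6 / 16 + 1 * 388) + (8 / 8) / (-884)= 686645 / 1768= 388.37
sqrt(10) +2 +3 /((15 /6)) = sqrt(10) +16 /5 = 6.36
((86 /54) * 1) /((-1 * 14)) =-43 /378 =-0.11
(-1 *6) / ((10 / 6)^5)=-1458 / 3125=-0.47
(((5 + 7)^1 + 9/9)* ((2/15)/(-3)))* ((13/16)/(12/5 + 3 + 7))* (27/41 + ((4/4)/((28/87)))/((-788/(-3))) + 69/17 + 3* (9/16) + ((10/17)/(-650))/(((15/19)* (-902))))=-6879213434327/28318168771200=-0.24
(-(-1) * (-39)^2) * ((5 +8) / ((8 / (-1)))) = -19773 / 8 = -2471.62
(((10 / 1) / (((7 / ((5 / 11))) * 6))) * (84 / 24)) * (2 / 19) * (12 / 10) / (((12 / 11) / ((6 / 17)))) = 5 / 323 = 0.02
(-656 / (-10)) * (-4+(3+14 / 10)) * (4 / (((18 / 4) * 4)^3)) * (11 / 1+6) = 5576 / 18225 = 0.31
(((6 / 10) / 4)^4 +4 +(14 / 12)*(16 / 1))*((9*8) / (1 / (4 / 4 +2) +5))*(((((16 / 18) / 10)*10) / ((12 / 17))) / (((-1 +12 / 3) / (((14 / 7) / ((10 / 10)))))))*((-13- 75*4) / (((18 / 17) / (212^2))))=-2764601342212259 / 810000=-3413088076.81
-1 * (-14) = 14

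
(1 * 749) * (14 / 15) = 10486 / 15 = 699.07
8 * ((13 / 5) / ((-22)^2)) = 26 / 605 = 0.04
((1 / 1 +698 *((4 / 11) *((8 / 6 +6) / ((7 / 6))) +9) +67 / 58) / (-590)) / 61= -3199111 / 14611940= -0.22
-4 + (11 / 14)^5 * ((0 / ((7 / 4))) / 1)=-4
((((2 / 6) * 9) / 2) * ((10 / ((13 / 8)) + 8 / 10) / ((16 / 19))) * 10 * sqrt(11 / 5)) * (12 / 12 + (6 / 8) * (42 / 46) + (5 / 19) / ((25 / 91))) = 7829883 * sqrt(55) / 119600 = 485.52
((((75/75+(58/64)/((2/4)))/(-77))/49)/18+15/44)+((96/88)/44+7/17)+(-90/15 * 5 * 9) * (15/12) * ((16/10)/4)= -3030427887/22577632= -134.22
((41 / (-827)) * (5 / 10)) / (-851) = 41 / 1407554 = 0.00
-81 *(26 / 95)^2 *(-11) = 602316 / 9025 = 66.74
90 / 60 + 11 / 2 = 7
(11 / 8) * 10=55 / 4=13.75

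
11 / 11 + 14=15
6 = 6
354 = 354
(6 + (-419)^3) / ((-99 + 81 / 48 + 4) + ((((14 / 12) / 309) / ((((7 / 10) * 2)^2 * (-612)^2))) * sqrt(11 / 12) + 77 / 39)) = 120856314921529981248 * sqrt(33) / 15990185679426094235362597 + 64389251458939984995242034153216 / 79950928397130471176812985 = 805359.65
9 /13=0.69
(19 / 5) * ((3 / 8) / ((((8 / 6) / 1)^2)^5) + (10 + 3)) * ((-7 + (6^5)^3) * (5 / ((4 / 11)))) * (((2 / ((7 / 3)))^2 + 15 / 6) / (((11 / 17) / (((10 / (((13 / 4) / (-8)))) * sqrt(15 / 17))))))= -1546641943628421394682185 * sqrt(255) / 667942912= -36976051098716174.67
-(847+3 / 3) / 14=-424 / 7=-60.57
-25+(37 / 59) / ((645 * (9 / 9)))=-951338 / 38055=-25.00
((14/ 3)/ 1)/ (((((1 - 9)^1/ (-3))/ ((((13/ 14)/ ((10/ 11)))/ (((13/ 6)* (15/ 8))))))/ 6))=66/ 25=2.64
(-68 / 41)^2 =4624 / 1681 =2.75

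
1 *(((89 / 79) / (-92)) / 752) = -89 / 5465536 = -0.00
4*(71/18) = 142/9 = 15.78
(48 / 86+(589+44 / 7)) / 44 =179349 / 13244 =13.54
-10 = -10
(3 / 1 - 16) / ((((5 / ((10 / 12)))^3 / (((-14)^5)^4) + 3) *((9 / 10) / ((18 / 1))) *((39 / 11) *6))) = -4.07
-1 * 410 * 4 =-1640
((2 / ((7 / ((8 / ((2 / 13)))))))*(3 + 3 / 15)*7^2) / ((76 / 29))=84448 / 95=888.93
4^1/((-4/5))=-5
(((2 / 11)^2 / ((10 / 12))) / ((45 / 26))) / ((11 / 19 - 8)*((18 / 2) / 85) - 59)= -33592 / 87622755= -0.00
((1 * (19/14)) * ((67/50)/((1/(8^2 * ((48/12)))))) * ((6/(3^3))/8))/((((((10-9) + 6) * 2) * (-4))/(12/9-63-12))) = 562666/33075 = 17.01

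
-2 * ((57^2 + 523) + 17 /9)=-67930 /9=-7547.78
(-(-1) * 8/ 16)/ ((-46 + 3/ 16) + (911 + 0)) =8/ 13843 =0.00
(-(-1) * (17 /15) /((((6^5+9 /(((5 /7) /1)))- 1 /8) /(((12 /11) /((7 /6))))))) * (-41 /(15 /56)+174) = 341632 /119942515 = 0.00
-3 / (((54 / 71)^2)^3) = -128100283921 / 8264970432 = -15.50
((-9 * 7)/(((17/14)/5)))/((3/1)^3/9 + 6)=-490/17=-28.82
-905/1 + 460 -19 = -464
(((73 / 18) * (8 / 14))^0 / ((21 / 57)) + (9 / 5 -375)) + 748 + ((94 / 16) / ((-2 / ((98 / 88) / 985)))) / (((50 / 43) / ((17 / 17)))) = 91623533997 / 242704000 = 377.51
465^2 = 216225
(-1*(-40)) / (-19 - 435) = -20 / 227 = -0.09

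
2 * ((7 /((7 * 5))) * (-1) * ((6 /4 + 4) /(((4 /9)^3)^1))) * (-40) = 1002.38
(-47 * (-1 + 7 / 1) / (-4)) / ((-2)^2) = 141 / 8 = 17.62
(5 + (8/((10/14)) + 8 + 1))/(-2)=-63/5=-12.60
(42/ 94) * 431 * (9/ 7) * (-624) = -154499.74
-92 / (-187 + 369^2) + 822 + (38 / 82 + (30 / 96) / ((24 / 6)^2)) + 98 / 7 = 596906680759 / 713591552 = 836.48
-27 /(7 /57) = -1539 /7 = -219.86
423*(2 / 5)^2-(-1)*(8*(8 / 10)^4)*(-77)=-115396 / 625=-184.63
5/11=0.45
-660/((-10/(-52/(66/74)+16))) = -2792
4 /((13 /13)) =4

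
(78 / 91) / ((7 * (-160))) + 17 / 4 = 16657 / 3920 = 4.25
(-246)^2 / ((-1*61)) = -60516 / 61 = -992.07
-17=-17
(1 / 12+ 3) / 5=0.62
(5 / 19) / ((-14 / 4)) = -10 / 133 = -0.08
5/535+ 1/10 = 117/1070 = 0.11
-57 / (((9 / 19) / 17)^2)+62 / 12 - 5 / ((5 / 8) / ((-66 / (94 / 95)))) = -72877.92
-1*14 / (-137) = 0.10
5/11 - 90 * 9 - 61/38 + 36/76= -338863/418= -810.68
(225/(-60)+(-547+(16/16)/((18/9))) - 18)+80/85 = -38577/68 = -567.31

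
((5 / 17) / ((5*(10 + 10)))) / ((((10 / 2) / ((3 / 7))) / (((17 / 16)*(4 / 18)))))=1 / 16800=0.00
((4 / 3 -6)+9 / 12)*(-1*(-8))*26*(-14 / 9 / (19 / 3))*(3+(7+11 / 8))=389207 / 171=2276.06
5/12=0.42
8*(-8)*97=-6208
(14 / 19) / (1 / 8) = 5.89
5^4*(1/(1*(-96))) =-625/96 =-6.51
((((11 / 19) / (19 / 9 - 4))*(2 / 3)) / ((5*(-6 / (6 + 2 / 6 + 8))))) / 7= 473 / 33915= 0.01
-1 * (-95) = 95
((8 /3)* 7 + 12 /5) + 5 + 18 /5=89 /3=29.67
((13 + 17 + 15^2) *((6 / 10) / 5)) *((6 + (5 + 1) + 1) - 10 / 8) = 7191 / 20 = 359.55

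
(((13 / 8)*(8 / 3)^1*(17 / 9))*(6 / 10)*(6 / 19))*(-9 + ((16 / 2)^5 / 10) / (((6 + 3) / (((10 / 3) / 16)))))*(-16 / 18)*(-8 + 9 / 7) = 3157648 / 5103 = 618.78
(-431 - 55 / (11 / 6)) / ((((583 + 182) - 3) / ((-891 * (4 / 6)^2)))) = 30426 / 127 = 239.57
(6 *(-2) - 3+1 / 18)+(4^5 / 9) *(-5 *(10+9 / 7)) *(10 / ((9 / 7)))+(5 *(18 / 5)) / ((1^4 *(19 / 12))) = -153713407 / 3078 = -49939.38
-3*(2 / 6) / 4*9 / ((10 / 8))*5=-9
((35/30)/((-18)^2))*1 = 7/1944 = 0.00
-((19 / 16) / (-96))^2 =-361 / 2359296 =-0.00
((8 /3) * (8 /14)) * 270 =411.43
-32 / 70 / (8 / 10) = -4 / 7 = -0.57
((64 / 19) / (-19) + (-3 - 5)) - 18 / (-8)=-8559 / 1444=-5.93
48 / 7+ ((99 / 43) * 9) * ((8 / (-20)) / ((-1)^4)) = -2154 / 1505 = -1.43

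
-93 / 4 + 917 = 3575 / 4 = 893.75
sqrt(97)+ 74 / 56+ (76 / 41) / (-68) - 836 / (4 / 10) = -40763183 / 19516+ sqrt(97) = -2078.86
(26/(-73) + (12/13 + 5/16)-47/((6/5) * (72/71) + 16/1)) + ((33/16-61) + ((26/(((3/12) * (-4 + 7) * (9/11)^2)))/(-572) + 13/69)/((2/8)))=-1957921586033/32417809632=-60.40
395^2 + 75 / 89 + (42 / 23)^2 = 7346009696 / 47081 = 156029.18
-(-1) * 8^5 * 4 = 131072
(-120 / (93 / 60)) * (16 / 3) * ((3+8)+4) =-192000 / 31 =-6193.55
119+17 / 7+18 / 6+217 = 2390 / 7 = 341.43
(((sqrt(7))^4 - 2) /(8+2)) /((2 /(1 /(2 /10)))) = 47 /4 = 11.75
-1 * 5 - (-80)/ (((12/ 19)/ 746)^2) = 1004511335/ 9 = 111612370.56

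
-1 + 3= 2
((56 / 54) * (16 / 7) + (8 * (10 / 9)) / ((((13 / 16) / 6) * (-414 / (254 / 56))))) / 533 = 3456 / 1115569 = 0.00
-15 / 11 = -1.36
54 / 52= 27 / 26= 1.04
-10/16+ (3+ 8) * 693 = 60979/8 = 7622.38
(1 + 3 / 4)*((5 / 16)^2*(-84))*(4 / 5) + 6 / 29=-20931 / 1856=-11.28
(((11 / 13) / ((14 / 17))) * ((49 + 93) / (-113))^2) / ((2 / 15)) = 14140005 / 1161979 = 12.17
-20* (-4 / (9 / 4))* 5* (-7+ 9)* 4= 12800 / 9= 1422.22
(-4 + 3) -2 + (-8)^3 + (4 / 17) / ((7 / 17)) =-3601 / 7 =-514.43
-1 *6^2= -36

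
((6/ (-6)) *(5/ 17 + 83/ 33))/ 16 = -197/ 1122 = -0.18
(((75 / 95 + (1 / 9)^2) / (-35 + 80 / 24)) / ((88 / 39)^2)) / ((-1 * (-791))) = -104273 / 16584802080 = -0.00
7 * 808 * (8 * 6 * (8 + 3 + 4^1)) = 4072320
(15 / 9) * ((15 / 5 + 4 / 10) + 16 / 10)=8.33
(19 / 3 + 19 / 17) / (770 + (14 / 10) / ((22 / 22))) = 100 / 10353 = 0.01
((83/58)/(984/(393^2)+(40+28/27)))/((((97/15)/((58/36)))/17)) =217927539/1475745584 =0.15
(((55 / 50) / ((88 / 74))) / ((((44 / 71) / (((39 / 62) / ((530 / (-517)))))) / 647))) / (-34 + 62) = -3115493277 / 147212800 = -21.16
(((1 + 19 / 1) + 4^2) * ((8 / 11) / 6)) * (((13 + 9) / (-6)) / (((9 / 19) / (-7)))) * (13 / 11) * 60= 553280 / 33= 16766.06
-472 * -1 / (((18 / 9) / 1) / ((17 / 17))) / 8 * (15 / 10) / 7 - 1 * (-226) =6505 / 28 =232.32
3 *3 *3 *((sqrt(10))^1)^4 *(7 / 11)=18900 / 11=1718.18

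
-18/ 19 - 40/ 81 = -2218/ 1539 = -1.44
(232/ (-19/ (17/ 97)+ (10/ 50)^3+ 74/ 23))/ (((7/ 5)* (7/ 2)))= -14173750/ 31488527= -0.45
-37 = -37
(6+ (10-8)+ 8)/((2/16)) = 128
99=99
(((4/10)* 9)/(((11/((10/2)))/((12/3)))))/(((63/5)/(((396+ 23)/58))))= 8380/2233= 3.75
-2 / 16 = -1 / 8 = -0.12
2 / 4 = 1 / 2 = 0.50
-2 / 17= -0.12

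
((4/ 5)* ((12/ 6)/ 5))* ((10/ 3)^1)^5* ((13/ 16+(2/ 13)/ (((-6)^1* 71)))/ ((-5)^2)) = 2878480/ 672867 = 4.28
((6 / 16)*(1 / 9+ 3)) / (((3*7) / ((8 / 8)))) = 0.06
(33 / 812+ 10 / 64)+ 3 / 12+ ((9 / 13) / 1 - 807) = -68053333 / 84448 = -805.86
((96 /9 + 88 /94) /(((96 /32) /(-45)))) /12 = -2045 /141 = -14.50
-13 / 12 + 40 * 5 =198.92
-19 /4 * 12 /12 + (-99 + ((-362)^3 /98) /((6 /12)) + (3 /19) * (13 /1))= -3605661249 /3724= -968222.68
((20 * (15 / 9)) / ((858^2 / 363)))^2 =625 / 2313441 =0.00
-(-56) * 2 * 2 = 224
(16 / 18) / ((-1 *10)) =-4 / 45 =-0.09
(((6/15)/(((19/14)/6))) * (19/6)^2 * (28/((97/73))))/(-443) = -543704/644565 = -0.84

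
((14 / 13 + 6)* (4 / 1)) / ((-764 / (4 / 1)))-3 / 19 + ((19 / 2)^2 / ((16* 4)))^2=5201748441 / 3091791872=1.68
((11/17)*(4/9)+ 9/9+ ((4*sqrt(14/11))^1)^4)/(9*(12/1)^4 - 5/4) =30803060/13819787883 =0.00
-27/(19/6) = -162/19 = -8.53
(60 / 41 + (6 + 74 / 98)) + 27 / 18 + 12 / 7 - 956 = -944.57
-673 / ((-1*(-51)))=-673 / 51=-13.20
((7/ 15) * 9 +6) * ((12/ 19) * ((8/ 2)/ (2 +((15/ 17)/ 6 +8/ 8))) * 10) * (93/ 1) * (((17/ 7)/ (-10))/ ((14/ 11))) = -1453.05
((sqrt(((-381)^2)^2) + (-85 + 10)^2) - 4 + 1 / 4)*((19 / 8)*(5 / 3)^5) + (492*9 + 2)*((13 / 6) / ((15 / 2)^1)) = 4606576.12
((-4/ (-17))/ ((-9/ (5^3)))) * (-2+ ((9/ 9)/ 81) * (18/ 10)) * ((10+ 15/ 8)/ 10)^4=289964225/ 22560768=12.85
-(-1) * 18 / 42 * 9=27 / 7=3.86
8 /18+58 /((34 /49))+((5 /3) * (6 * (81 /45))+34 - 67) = 10562 /153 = 69.03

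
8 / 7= 1.14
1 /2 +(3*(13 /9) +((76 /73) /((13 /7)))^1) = 30713 /5694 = 5.39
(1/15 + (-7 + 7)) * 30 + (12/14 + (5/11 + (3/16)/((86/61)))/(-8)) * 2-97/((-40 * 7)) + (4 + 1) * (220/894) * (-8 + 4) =-1.01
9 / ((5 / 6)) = 54 / 5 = 10.80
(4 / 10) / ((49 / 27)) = 54 / 245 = 0.22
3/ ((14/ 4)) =6/ 7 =0.86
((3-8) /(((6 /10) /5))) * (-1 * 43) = 5375 /3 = 1791.67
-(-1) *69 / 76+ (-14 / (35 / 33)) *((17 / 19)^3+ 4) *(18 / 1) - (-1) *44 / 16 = -76610329 / 68590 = -1116.93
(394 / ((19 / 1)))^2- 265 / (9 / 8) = 631804 / 3249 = 194.46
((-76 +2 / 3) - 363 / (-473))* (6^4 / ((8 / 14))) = -7271964 / 43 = -169115.44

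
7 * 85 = 595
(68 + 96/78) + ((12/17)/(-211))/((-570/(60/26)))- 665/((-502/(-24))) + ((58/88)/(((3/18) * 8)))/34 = 2931739948113/78278900128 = 37.45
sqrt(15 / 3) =sqrt(5) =2.24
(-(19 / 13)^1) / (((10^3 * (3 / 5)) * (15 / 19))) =-361 / 117000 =-0.00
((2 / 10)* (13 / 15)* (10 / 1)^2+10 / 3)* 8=496 / 3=165.33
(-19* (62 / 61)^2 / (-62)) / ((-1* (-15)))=1178 / 55815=0.02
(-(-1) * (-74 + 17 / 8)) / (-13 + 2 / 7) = 4025 / 712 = 5.65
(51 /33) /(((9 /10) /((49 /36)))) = 4165 /1782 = 2.34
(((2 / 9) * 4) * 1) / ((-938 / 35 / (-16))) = 320 / 603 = 0.53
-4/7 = -0.57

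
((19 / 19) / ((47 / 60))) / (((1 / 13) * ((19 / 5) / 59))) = 230100 / 893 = 257.67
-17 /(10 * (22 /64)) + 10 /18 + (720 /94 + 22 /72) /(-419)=-171912791 /38992140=-4.41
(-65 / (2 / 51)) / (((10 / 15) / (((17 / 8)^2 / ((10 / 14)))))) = -4023747 / 256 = -15717.76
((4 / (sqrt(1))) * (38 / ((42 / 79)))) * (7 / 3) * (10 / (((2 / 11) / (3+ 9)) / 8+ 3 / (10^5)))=66044000000 / 19047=3467422.69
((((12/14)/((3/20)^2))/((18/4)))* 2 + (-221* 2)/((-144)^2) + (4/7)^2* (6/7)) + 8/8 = 64686949/3556224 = 18.19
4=4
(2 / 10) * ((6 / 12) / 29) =1 / 290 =0.00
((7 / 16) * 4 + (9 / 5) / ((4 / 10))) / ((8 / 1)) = 0.78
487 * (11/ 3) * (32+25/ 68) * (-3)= -11790757/ 68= -173393.49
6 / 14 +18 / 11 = 159 / 77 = 2.06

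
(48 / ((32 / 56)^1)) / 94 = 42 / 47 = 0.89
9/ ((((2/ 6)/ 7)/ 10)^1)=1890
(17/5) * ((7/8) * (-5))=-119/8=-14.88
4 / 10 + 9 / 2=49 / 10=4.90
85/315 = 17/63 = 0.27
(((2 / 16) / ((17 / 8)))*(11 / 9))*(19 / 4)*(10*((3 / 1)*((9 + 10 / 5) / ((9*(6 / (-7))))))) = -80465 / 5508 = -14.61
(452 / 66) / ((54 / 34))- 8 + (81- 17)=53738 / 891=60.31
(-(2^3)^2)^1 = -64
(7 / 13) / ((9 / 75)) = 175 / 39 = 4.49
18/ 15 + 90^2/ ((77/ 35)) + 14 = 203336/ 55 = 3697.02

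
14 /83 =0.17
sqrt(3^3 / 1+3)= 5.48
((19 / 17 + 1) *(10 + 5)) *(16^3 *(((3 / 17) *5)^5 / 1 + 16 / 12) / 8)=733368084480 / 24137569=30382.85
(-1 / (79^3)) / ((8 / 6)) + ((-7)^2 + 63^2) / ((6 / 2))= 7924122799 / 5916468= 1339.33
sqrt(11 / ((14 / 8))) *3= 6 *sqrt(77) / 7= 7.52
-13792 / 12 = -3448 / 3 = -1149.33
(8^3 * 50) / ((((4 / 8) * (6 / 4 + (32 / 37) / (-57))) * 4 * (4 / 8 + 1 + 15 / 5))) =35993600 / 18789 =1915.67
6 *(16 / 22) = 48 / 11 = 4.36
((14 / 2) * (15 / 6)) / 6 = 35 / 12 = 2.92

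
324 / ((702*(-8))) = -3 / 52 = -0.06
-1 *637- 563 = -1200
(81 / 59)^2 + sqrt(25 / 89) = 5*sqrt(89) / 89 + 6561 / 3481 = 2.41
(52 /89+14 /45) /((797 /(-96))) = -114752 /1063995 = -0.11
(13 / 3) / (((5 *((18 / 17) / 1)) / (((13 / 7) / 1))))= 2873 / 1890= 1.52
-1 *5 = -5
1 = 1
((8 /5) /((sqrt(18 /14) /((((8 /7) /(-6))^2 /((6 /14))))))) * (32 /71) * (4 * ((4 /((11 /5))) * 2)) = 131072 * sqrt(7) /442827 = 0.78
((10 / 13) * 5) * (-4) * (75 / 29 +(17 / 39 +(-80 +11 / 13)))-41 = 16618177 / 14703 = 1130.26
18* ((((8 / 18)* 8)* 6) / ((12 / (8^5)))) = 1048576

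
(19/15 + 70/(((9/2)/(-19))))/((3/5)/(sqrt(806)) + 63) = -4.67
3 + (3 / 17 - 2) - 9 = -133 / 17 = -7.82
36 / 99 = 4 / 11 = 0.36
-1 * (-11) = 11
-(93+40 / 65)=-1217 / 13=-93.62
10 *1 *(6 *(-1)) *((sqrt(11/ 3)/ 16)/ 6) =-5 *sqrt(33)/ 24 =-1.20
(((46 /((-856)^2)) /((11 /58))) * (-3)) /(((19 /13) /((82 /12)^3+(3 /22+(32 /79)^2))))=-41065428337609 /189240108469632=-0.22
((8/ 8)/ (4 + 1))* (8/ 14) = 4/ 35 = 0.11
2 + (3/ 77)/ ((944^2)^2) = 122294999056387/ 61147499528192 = 2.00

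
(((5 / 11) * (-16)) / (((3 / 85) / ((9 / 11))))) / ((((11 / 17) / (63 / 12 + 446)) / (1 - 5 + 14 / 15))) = 479913400 / 1331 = 360566.04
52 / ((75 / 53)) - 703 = -666.25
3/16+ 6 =99/16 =6.19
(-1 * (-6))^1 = 6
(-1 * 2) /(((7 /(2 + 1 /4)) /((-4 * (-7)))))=-18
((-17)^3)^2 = 24137569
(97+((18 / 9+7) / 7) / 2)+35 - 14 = 1661 / 14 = 118.64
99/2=49.50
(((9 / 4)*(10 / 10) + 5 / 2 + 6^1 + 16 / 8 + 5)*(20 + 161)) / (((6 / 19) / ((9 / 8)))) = 732507 / 64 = 11445.42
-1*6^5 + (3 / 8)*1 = -62205 / 8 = -7775.62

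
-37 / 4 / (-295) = 37 / 1180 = 0.03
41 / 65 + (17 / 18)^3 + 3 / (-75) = 2716469 / 1895400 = 1.43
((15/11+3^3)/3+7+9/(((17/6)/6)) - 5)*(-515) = -2938590/187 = -15714.39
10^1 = 10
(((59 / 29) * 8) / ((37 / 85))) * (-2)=-80240 / 1073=-74.78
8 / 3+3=17 / 3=5.67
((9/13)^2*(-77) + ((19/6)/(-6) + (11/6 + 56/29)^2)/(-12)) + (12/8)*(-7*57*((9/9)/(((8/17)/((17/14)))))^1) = -7196893919/4548128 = -1582.39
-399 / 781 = -0.51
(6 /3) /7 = 2 /7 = 0.29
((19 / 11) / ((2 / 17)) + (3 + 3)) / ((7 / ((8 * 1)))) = 260 / 11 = 23.64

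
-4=-4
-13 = -13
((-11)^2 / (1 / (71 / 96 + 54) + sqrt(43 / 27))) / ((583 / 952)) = -142638693120 / 62921453879 + 867553625400* sqrt(129) / 62921453879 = 154.33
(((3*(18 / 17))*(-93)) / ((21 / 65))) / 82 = -54405 / 4879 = -11.15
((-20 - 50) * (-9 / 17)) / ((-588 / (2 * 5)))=-75 / 119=-0.63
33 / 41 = 0.80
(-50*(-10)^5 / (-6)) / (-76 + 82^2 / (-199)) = 62187500 / 8193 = 7590.32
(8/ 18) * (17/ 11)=68/ 99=0.69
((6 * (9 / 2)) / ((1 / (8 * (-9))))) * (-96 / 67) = 186624 / 67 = 2785.43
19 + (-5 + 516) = 530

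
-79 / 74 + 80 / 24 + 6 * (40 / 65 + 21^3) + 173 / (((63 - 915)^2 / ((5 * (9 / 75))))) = 55571.96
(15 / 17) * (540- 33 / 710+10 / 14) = 8061357 / 16898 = 477.06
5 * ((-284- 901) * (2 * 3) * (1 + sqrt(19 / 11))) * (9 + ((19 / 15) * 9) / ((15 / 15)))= -725220 * sqrt(209) / 11- 725220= -1678345.81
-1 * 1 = -1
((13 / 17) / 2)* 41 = 533 / 34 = 15.68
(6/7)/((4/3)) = 9/14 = 0.64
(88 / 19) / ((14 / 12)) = 528 / 133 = 3.97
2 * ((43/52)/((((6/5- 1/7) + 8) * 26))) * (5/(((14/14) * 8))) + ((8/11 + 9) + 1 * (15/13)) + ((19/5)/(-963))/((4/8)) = 987685455257/90799806240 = 10.88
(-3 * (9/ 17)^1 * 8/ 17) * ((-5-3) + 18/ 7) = 8208/ 2023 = 4.06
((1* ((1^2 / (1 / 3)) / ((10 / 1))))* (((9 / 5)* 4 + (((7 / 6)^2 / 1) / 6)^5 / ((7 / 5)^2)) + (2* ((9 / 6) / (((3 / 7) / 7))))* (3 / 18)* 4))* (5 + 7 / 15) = 3842694695216581 / 58773123072000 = 65.38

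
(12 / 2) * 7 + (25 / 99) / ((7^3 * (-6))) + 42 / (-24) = 16401181 / 407484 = 40.25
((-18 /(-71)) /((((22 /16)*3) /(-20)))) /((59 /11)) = -960 /4189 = -0.23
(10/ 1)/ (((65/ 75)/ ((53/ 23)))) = 7950/ 299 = 26.59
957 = 957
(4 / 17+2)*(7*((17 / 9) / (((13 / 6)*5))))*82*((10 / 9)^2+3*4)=46764928 / 15795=2960.74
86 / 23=3.74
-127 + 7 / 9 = -126.22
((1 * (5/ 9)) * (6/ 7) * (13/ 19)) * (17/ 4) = 1105/ 798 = 1.38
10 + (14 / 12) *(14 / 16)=529 / 48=11.02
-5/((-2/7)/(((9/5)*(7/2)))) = 441/4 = 110.25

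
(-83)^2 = 6889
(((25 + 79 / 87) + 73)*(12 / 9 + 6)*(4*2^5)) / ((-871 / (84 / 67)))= -678487040 / 5077059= -133.64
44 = 44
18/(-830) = -9/415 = -0.02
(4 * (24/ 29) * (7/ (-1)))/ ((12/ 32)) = -1792/ 29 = -61.79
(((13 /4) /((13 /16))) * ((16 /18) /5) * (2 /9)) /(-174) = -32 /35235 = -0.00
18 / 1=18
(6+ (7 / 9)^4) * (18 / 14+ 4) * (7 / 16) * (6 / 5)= 1545379 / 87480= 17.67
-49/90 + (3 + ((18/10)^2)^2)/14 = 33049/78750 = 0.42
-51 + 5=-46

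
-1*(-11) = 11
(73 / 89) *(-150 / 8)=-15.38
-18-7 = -25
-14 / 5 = -2.80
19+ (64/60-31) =-164/15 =-10.93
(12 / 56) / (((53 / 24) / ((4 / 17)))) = 144 / 6307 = 0.02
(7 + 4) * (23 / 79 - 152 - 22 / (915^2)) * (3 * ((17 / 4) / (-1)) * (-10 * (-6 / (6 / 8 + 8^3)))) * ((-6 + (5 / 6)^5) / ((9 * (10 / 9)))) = -81680907115398811 / 58602843154800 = -1393.80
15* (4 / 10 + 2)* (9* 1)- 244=80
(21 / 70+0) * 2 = 3 / 5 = 0.60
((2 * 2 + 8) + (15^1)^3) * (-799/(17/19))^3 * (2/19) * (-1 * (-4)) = -1015560870888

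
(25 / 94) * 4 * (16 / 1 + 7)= 24.47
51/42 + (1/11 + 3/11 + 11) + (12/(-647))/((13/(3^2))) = 16275475/1295294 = 12.57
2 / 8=1 / 4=0.25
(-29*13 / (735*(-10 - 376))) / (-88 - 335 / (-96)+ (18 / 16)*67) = -6032 / 41468945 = -0.00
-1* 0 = 0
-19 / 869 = -0.02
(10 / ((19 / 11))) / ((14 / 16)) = 880 / 133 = 6.62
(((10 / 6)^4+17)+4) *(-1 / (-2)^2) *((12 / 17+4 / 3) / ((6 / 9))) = -30238 / 1377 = -21.96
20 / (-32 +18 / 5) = -50 / 71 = -0.70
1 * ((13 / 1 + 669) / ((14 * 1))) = 341 / 7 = 48.71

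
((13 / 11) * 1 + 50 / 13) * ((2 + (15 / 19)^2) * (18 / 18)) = 680893 / 51623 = 13.19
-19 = -19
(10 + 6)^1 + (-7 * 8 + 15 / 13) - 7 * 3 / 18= -3121 / 78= -40.01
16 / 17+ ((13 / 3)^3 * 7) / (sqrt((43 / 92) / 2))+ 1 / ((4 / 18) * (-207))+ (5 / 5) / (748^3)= 8850234295 / 9625706816+ 30758 * sqrt(1978) / 1161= 1179.17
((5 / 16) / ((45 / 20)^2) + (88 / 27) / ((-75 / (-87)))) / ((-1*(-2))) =7781 / 4050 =1.92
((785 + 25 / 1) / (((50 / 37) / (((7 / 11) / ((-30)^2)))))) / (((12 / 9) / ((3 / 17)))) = 20979 / 374000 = 0.06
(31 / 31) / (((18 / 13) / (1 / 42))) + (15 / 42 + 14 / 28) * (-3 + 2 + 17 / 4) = 2119 / 756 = 2.80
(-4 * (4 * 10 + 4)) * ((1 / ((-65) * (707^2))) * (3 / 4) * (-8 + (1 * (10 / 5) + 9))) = 396 / 32490185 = 0.00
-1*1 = -1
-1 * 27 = -27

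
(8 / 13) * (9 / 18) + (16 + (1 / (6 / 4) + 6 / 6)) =701 / 39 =17.97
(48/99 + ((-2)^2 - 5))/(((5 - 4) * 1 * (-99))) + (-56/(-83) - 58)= -15542975/271161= -57.32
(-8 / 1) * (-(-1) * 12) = -96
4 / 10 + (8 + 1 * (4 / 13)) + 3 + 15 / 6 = 1847 / 130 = 14.21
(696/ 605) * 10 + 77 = 10709/ 121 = 88.50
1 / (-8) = -1 / 8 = -0.12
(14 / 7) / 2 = 1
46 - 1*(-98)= 144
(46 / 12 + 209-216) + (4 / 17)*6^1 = -179 / 102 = -1.75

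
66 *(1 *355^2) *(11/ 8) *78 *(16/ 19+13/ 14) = 840328020675/ 532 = 1579563948.64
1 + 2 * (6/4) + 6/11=50/11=4.55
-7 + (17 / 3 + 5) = 11 / 3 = 3.67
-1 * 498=-498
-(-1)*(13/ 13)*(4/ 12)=1/ 3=0.33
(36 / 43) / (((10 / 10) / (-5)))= -4.19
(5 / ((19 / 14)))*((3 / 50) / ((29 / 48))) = 1008 / 2755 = 0.37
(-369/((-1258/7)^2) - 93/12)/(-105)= 0.07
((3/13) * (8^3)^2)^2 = 618475290624/169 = 3659617104.28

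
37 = 37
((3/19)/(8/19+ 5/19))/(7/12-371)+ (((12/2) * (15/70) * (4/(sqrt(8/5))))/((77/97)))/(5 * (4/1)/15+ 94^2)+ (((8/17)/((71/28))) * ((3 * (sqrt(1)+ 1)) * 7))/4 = 2619 * sqrt(10)/14289968+ 135866868/69746495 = 1.95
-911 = -911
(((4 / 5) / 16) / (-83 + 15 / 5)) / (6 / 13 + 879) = -13 / 18292800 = -0.00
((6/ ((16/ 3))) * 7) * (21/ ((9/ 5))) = 735/ 8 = 91.88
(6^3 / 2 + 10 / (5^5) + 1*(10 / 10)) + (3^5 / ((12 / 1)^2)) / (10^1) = 2183439 / 20000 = 109.17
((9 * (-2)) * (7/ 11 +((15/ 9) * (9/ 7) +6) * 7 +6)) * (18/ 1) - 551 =-232861/ 11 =-21169.18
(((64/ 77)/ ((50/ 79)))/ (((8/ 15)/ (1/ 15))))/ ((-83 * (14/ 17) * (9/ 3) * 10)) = -1343/ 16776375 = -0.00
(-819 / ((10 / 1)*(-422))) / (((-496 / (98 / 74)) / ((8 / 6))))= -13377 / 19361360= -0.00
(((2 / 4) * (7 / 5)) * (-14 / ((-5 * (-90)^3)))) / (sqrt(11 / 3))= -49 * sqrt(33) / 200475000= -0.00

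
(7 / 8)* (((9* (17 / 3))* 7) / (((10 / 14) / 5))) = 17493 / 8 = 2186.62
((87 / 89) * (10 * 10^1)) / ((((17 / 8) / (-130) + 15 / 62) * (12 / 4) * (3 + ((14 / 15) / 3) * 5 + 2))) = 841464000 / 38190523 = 22.03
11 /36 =0.31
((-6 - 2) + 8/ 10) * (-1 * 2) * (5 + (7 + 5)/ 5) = 2664/ 25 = 106.56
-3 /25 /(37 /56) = -168 /925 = -0.18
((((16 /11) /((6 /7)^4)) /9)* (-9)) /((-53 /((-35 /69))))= -84035 /3258387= -0.03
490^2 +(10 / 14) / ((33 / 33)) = 1680705 / 7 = 240100.71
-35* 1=-35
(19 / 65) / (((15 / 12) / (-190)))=-44.43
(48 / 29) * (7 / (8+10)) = 56 / 87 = 0.64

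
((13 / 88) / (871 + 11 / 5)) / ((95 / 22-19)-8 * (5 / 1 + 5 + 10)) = -0.00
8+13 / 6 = 61 / 6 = 10.17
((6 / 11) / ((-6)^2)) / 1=0.02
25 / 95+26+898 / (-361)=8583 / 361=23.78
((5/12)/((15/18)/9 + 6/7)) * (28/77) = 630/3949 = 0.16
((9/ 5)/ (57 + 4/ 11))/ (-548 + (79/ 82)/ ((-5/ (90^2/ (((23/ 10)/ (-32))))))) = 93357/ 62973913580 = 0.00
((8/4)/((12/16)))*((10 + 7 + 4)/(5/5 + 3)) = 14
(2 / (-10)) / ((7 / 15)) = -3 / 7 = -0.43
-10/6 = -5/3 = -1.67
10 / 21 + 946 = 19876 / 21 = 946.48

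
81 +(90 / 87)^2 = 69021 / 841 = 82.07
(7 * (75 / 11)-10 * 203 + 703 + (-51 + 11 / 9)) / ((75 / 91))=-11973416 / 7425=-1612.58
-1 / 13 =-0.08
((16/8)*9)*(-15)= -270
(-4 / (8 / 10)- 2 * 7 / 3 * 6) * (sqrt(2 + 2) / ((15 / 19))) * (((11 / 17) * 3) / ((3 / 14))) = -757.32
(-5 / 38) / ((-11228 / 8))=5 / 53333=0.00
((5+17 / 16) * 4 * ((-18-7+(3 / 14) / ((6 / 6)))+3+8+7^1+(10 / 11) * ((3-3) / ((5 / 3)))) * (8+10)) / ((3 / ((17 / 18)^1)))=-156655 / 168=-932.47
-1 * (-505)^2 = -255025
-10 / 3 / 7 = -10 / 21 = -0.48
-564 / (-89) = 564 / 89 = 6.34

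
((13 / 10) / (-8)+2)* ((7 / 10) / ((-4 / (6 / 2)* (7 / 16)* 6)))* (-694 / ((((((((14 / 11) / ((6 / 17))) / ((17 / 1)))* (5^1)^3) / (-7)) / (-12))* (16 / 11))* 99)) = 561099 / 100000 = 5.61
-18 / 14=-1.29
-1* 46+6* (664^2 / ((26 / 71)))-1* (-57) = 93910991 / 13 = 7223922.38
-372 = -372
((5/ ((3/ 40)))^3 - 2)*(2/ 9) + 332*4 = 16322596/ 243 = 67171.18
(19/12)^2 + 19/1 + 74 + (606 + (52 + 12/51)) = 1845161/2448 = 753.74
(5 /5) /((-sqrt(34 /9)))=-3 * sqrt(34) /34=-0.51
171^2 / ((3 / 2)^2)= 12996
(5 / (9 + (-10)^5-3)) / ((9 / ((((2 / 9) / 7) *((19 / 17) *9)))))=-95 / 53546787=-0.00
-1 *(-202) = 202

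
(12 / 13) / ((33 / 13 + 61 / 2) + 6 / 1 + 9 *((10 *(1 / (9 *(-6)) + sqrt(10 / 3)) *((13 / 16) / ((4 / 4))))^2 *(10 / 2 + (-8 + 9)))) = 3280103424 *sqrt(30) / 11473424195220961 + 4443142906368 / 57367120976104805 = 0.00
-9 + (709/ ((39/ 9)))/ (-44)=-7275/ 572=-12.72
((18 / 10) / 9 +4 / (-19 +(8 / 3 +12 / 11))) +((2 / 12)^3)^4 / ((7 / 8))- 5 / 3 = -1.73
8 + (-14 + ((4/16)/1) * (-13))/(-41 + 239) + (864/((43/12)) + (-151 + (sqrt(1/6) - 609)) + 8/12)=-1930991/3784 + sqrt(6)/6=-509.90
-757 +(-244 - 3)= -1004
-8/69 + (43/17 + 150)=178781/1173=152.41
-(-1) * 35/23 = 35/23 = 1.52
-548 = -548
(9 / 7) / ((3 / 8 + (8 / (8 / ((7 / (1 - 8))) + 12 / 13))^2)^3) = 0.28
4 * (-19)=-76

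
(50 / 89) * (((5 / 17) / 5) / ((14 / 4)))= 100 / 10591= 0.01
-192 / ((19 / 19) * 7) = -192 / 7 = -27.43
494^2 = 244036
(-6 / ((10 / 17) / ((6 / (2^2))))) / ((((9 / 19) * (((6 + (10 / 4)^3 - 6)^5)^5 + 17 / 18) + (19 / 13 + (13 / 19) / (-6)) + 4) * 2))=-1070777710524760573624713216 / 46454463200978034220778312147460227523353698410097784335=-0.00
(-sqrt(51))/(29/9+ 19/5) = -45 * sqrt(51)/316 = -1.02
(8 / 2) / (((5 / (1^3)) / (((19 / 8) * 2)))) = 19 / 5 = 3.80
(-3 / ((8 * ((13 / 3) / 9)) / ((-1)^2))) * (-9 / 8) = 729 / 832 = 0.88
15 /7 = 2.14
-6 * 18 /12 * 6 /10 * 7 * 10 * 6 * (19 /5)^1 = -43092 /5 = -8618.40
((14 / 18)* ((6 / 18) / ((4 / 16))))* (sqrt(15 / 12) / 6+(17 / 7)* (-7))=-476 / 27+7* sqrt(5) / 81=-17.44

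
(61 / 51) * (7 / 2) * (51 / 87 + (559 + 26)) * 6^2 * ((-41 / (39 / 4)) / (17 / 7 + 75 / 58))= -33298033888 / 333931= -99715.31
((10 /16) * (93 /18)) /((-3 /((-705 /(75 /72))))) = 1457 /2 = 728.50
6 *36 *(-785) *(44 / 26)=-3730320 / 13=-286947.69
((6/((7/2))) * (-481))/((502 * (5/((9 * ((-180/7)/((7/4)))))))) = 3740256/86093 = 43.44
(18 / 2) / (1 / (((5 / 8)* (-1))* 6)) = -135 / 4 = -33.75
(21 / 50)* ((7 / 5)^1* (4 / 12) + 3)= 182 / 125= 1.46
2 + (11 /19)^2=843 /361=2.34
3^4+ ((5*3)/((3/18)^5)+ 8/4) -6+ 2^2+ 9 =116730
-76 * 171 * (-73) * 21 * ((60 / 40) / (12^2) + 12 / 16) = 121197447 / 8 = 15149680.88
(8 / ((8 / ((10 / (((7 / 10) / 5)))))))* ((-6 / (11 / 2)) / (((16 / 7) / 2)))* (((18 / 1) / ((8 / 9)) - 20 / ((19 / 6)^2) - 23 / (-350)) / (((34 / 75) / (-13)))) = 67710547125 / 1890196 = 35821.97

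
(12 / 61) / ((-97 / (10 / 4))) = -30 / 5917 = -0.01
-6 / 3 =-2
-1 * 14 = -14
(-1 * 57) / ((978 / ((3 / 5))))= -57 / 1630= -0.03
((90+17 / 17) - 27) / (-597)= -64 / 597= -0.11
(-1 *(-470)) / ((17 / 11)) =5170 / 17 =304.12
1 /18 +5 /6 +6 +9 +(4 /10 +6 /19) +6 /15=14539 /855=17.00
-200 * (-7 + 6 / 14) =9200 / 7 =1314.29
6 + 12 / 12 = 7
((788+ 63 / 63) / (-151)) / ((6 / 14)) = -1841 / 151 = -12.19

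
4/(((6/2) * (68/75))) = 25/17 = 1.47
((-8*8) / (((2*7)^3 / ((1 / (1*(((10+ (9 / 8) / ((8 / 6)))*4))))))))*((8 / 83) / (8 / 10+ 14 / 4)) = -0.00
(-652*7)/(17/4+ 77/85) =-1551760/1753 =-885.20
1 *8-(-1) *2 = 10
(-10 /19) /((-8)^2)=-5 /608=-0.01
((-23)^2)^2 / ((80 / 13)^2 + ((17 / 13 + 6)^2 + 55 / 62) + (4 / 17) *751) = 49846957966 / 47891877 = 1040.82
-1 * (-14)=14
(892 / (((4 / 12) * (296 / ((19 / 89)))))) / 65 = 12711 / 428090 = 0.03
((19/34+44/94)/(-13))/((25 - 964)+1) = 1641/19486012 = 0.00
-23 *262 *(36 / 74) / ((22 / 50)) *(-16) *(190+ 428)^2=16570612972800 / 407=40714036788.21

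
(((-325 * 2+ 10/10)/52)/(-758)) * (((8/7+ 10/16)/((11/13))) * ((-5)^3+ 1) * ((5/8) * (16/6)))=-301785/42448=-7.11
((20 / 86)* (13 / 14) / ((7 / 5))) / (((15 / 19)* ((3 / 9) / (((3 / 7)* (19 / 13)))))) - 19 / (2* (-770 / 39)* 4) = 6326487 / 12979120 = 0.49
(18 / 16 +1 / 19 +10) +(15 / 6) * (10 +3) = 43.68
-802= -802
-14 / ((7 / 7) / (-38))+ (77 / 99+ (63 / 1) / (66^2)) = 2320843 / 4356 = 532.79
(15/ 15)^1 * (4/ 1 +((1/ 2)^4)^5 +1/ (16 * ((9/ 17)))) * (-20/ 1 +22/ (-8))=-3536519987/ 37748736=-93.69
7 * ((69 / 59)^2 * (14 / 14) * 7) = 233289 / 3481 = 67.02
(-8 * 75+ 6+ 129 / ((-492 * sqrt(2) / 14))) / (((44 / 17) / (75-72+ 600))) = -276777 / 2-3085551 * sqrt(2) / 7216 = -138993.22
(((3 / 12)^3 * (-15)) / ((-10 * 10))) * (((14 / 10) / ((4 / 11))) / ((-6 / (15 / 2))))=-231 / 20480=-0.01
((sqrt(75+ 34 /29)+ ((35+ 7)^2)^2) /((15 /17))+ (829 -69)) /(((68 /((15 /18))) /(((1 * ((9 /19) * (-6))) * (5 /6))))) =-33068895 /323 -235 * sqrt(29) /4408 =-102380.77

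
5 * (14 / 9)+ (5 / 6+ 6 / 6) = 173 / 18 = 9.61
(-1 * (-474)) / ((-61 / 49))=-23226 / 61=-380.75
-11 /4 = -2.75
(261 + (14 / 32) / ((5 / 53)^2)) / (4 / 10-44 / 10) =-124063 / 1600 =-77.54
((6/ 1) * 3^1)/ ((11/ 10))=180/ 11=16.36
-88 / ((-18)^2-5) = -8 / 29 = -0.28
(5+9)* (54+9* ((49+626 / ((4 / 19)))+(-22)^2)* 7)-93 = 3093396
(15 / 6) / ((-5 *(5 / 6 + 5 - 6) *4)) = 0.75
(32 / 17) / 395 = 32 / 6715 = 0.00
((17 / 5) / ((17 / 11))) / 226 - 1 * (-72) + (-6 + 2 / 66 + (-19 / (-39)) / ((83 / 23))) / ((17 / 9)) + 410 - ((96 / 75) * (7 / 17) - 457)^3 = 19585590115883144324769 / 205915651906250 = 95114625.50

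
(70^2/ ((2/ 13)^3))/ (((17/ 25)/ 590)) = 19848521875/ 17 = 1167560110.29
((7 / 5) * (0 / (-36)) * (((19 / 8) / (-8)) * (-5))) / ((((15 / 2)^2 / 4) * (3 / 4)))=0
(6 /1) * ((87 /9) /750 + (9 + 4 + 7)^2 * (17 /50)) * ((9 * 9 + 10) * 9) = 83545917 /125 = 668367.34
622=622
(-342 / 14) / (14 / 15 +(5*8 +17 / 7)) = -2565 / 4553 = -0.56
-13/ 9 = -1.44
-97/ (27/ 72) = -776/ 3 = -258.67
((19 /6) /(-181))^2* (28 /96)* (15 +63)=32851 /4717584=0.01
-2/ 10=-1/ 5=-0.20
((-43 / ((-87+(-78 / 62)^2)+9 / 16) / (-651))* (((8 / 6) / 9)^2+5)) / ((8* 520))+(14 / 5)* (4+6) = 20773027571561 / 741893866740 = 28.00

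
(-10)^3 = -1000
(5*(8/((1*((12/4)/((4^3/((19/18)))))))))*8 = 122880/19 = 6467.37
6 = 6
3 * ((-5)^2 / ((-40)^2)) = 3 / 64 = 0.05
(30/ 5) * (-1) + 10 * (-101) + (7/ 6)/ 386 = -2353049/ 2316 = -1016.00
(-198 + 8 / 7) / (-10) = 689 / 35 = 19.69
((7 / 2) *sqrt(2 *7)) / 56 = 0.23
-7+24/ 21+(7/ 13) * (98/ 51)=-22381/ 4641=-4.82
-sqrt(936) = -6 * sqrt(26) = -30.59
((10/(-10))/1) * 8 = -8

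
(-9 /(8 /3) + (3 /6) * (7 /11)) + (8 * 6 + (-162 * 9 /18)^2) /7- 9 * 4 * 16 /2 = 402301 /616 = 653.09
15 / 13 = 1.15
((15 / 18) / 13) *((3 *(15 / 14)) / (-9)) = -25 / 1092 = -0.02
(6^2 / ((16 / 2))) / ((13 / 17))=153 / 26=5.88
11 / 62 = 0.18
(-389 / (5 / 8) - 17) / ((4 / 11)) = -35167 / 20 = -1758.35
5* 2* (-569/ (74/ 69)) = -196305/ 37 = -5305.54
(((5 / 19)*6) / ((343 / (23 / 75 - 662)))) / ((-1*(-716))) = -49627 / 11665430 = -0.00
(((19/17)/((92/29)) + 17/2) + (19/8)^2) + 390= 10122031/25024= 404.49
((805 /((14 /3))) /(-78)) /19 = -115 /988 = -0.12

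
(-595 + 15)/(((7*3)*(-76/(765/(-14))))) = -19.86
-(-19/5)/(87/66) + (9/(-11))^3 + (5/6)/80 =43455683/18527520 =2.35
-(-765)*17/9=1445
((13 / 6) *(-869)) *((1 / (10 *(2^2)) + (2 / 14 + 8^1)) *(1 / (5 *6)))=-25836239 / 50400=-512.62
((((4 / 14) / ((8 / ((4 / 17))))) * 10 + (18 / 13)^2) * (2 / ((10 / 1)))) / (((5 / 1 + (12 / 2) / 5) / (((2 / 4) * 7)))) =20123 / 89063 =0.23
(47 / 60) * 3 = 47 / 20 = 2.35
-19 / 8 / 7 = -19 / 56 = -0.34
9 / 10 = 0.90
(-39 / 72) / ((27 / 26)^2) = -0.50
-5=-5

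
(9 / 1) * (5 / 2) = 45 / 2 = 22.50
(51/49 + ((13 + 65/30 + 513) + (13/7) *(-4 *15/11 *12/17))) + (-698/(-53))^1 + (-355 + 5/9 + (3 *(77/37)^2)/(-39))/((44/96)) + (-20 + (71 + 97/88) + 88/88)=-38526210406961/207430014792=-185.73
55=55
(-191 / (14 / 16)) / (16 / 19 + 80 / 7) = -3629 / 204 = -17.79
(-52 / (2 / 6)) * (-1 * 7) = 1092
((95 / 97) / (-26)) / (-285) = 1 / 7566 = 0.00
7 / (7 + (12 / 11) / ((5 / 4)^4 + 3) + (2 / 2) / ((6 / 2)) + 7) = 321783 / 668105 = 0.48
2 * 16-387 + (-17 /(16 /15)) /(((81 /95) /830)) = -15869.47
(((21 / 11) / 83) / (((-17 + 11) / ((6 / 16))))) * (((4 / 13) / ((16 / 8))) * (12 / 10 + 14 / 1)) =-399 / 118690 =-0.00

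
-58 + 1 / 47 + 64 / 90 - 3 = -127466 / 2115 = -60.27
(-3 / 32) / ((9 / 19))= -0.20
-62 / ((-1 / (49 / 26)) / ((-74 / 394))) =-56203 / 2561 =-21.95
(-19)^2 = 361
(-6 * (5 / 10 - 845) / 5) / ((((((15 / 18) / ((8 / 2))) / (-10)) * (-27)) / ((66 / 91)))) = 594528 / 455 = 1306.65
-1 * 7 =-7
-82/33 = -2.48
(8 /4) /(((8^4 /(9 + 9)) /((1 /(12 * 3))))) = 1 /4096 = 0.00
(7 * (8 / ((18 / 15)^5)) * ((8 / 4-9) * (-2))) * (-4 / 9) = -306250 / 2187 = -140.03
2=2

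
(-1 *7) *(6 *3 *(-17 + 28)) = -1386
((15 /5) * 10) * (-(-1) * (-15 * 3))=-1350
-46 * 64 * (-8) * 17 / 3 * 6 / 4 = 200192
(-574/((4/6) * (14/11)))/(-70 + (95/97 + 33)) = 131241/6988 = 18.78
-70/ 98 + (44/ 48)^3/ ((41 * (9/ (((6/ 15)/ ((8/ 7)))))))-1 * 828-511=-119594192701/ 89268480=-1339.71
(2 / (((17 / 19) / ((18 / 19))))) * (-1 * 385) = -815.29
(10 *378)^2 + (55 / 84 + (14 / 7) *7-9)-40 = 1200222715 / 84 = 14288365.65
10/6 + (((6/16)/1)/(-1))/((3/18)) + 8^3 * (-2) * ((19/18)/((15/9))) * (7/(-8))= 34013/60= 566.88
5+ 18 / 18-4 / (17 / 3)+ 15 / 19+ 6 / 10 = 10794 / 1615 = 6.68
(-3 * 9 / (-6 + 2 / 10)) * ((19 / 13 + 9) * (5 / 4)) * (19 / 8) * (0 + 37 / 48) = 111.45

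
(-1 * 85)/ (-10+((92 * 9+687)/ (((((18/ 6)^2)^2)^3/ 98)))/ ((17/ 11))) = 51195483/ 5914120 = 8.66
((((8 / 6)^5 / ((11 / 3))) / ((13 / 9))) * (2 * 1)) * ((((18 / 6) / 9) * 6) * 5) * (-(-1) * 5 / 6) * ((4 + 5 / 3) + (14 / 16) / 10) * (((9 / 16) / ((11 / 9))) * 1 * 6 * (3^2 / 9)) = 331440 / 1573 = 210.71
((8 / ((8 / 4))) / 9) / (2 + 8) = 2 / 45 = 0.04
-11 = -11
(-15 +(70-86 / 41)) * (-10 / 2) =-10845 / 41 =-264.51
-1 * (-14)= 14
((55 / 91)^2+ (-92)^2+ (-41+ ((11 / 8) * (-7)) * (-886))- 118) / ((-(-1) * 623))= 557580111 / 20636252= 27.02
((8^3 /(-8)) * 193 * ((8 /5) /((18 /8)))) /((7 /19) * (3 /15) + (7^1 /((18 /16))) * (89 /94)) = -352970752 /239701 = -1472.55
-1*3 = -3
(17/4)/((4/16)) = 17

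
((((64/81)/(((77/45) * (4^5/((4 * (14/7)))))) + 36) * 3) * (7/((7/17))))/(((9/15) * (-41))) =-4241585/56826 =-74.64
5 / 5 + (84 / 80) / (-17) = 319 / 340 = 0.94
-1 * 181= -181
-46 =-46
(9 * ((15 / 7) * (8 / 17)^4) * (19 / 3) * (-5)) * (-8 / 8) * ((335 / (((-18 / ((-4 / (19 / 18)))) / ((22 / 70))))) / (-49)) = -2716876800 / 200533921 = -13.55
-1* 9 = -9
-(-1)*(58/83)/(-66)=-29/2739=-0.01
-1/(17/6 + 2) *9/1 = -54/29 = -1.86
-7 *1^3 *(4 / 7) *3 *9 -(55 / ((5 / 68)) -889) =33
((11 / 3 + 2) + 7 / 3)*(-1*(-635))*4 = 20320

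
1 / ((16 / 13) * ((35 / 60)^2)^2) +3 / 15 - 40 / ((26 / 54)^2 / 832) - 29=-22407610752 / 156065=-143578.71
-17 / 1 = -17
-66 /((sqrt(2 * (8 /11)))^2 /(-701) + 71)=-508926 /547465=-0.93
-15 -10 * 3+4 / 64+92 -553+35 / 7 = -8015 / 16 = -500.94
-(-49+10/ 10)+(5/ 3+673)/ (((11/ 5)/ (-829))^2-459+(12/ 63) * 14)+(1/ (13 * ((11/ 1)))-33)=22751473717026/ 1681738834633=13.53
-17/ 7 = -2.43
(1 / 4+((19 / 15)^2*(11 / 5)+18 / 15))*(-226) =-1125.43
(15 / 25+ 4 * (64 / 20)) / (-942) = -0.01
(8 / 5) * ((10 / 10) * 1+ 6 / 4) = 4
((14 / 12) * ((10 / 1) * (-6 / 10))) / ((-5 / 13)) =91 / 5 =18.20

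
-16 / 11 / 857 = -16 / 9427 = -0.00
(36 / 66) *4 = 24 / 11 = 2.18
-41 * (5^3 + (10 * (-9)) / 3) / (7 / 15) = -58425 / 7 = -8346.43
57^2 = 3249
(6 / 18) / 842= 0.00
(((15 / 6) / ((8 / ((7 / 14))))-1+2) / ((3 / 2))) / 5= 37 / 240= 0.15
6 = 6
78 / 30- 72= -347 / 5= -69.40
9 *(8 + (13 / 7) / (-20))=9963 / 140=71.16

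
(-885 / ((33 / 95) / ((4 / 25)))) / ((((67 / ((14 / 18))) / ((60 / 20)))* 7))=-4484 / 2211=-2.03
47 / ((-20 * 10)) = -47 / 200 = -0.24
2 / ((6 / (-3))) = -1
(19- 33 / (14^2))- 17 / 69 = 251347 / 13524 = 18.59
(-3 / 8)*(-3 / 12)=3 / 32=0.09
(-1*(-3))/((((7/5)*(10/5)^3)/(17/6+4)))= 205/112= 1.83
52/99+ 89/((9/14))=4586/33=138.97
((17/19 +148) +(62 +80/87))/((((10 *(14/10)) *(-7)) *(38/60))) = -1750645/512981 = -3.41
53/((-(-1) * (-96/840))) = -463.75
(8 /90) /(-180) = -1 /2025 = -0.00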